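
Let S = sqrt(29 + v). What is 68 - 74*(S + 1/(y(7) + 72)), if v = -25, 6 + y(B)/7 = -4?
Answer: -117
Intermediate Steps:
y(B) = -70 (y(B) = -42 + 7*(-4) = -42 - 28 = -70)
S = 2 (S = sqrt(29 - 25) = sqrt(4) = 2)
68 - 74*(S + 1/(y(7) + 72)) = 68 - 74*(2 + 1/(-70 + 72)) = 68 - 74*(2 + 1/2) = 68 - 74*5/2 = 68 - 185 = -117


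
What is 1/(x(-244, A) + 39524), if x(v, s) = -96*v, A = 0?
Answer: 1/62948 ≈ 1.5886e-5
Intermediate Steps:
1/(x(-244, A) + 39524) = 1/(-96*(-244) + 39524) = 1/(23424 + 39524) = 1/62948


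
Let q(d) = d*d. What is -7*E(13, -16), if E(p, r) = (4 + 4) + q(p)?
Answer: -1239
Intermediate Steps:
q(d) = d²
E(p, r) = 8 + p² (E(p, r) = (4 + 4) + p² = 8 + p²)
-7*E(13, -16) = -7*(8 + 13²) = -7*(8 + 169) = -7*177 = -1239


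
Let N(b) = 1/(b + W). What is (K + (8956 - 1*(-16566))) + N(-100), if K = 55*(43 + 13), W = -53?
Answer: 4376105/153 ≈ 28602.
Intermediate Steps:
K = 3080 (K = 55*56 = 3080)
N(b) = 1/(-53 + b) (N(b) = 1/(b - 53) = 1/(-53 + b))
(K + (8956 - 1*(-16566))) + N(-100) = (3080 + (8956 - 1*(-16566))) + 1/(-53 - 100) = (3080 + (8956 + 16566)) + 1/(-153) = (3080 + 25522) - 1/153 = 28602 - 1/153 = 4376105/153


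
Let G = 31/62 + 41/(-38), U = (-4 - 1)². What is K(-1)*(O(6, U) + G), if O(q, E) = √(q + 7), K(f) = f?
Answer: 11/19 - √13 ≈ -3.0266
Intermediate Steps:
U = 25 (U = (-5)² = 25)
G = -11/19 (G = 31*(1/62) + 41*(-1/38) = ½ - 41/38 = -11/19 ≈ -0.57895)
O(q, E) = √(7 + q)
K(-1)*(O(6, U) + G) = -(√(7 + 6) - 11/19) = -(√13 - 11/19) = -(-11/19 + √13) = 11/19 - √13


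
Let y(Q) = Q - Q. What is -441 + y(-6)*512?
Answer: -441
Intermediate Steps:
y(Q) = 0
-441 + y(-6)*512 = -441 + 0*512 = -441 + 0 = -441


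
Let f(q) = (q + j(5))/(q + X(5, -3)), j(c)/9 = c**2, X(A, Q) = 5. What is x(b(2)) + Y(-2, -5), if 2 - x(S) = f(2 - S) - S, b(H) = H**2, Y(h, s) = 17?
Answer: -154/3 ≈ -51.333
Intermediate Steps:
j(c) = 9*c**2
f(q) = (225 + q)/(5 + q) (f(q) = (q + 9*5**2)/(q + 5) = (q + 9*25)/(5 + q) = (q + 225)/(5 + q) = (225 + q)/(5 + q))
x(S) = 2 + S - (227 - S)/(7 - S) (x(S) = 2 - ((225 + (2 - S))/(5 + (2 - S)) - S) = 2 - ((227 - S)/(7 - S) - S) = 2 - (-S + (227 - S)/(7 - S)) = 2 + (S - (227 - S)/(7 - S)) = 2 + S - (227 - S)/(7 - S))
x(b(2)) + Y(-2, -5) = (213 + (2**2)**2 - 6*2**2)/(-7 + 2**2) + 17 = (213 + 4**2 - 6*4)/(-7 + 4) + 17 = (213 + 16 - 24)/(-3) + 17 = -1/3*205 + 17 = -205/3 + 17 = -154/3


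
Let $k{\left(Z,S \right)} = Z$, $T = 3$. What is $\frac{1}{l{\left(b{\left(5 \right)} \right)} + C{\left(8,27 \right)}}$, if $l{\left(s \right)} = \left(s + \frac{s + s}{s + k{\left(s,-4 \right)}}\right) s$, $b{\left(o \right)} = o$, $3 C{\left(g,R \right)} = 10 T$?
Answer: $\frac{1}{40} \approx 0.025$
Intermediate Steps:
$C{\left(g,R \right)} = 10$ ($C{\left(g,R \right)} = \frac{10 \cdot 3}{3} = \frac{1}{3} \cdot 30 = 10$)
$l{\left(s \right)} = s \left(1 + s\right)$ ($l{\left(s \right)} = \left(s + \frac{s + s}{s + s}\right) s = \left(s + \frac{2 s}{2 s}\right) s = \left(s + 2 s \frac{1}{2 s}\right) s = \left(s + 1\right) s = \left(1 + s\right) s = s \left(1 + s\right)$)
$\frac{1}{l{\left(b{\left(5 \right)} \right)} + C{\left(8,27 \right)}} = \frac{1}{5 \left(1 + 5\right) + 10} = \frac{1}{5 \cdot 6 + 10} = \frac{1}{30 + 10} = \frac{1}{40}$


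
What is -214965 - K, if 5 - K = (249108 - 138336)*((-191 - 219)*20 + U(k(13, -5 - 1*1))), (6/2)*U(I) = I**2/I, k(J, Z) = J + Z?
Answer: -908286902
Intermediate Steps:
U(I) = I/3 (U(I) = (I**2/I)/3 = I/3)
K = 908071937 (K = 5 - (249108 - 138336)*((-191 - 219)*20 + (13 + (-5 - 1*1))/3) = 5 - 110772*(-410*20 + (13 + (-5 - 1))/3) = 5 - 110772*(-8200 + (13 - 6)/3) = 5 - 110772*(-8200 + (1/3)*7) = 5 - 110772*(-8200 + 7/3) = 5 - 110772*(-24593)/3 = 5 - 1*(-908071932) = 5 + 908071932 = 908071937)
-214965 - K = -214965 - 1*908071937 = -214965 - 908071937 = -908286902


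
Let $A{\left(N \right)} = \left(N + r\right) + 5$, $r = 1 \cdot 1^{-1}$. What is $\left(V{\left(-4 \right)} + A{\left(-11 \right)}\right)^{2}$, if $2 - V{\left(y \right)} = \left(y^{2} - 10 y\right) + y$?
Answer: $3025$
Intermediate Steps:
$r = 1$ ($r = 1 \cdot 1 = 1$)
$A{\left(N \right)} = 6 + N$ ($A{\left(N \right)} = \left(N + 1\right) + 5 = \left(1 + N\right) + 5 = 6 + N$)
$V{\left(y \right)} = 2 - y^{2} + 9 y$ ($V{\left(y \right)} = 2 - \left(\left(y^{2} - 10 y\right) + y\right) = 2 - \left(y^{2} - 9 y\right) = 2 - y^{2} + 9 y$)
$\left(V{\left(-4 \right)} + A{\left(-11 \right)}\right)^{2} = \left(\left(2 - \left(-4\right)^{2} + 9 \left(-4\right)\right) + \left(6 - 11\right)\right)^{2} = \left(\left(2 - 16 - 36\right) - 5\right)^{2} = \left(-50 - 5\right)^{2} = \left(-55\right)^{2} = 3025$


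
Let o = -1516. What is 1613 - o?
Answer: 3129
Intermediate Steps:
1613 - o = 1613 - 1*(-1516) = 1613 + 1516 = 3129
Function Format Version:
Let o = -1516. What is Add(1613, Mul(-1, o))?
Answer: 3129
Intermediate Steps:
Add(1613, Mul(-1, o)) = Add(1613, Mul(-1, -1516)) = Add(1613, 1516) = 3129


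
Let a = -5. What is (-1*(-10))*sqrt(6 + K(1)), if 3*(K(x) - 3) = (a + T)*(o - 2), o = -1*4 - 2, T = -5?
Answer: 10*sqrt(321)/3 ≈ 59.722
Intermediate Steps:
o = -6 (o = -4 - 2 = -6)
K(x) = 89/3 (K(x) = 3 + ((-5 - 5)*(-6 - 2))/3 = 3 + (-10*(-8))/3 = 3 + (1/3)*80 = 3 + 80/3 = 89/3)
(-1*(-10))*sqrt(6 + K(1)) = (-1*(-10))*sqrt(6 + 89/3) = 10*sqrt(107/3) = 10*(sqrt(321)/3) = 10*sqrt(321)/3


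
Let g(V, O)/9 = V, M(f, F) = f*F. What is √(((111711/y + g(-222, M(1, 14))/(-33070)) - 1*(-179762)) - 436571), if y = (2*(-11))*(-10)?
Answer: 3*I*√3768441921459655/363770 ≈ 506.26*I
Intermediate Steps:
M(f, F) = F*f
g(V, O) = 9*V
y = 220 (y = -22*(-10) = 220)
√(((111711/y + g(-222, M(1, 14))/(-33070)) - 1*(-179762)) - 436571) = √(((111711/220 + (9*(-222))/(-33070)) - 1*(-179762)) - 436571) = √(((111711*(1/220) - 1998*(-1/33070)) + 179762) - 436571) = √(((111711/220 + 999/16535) + 179762) - 436571) = √((369472233/727540 + 179762) - 436571) = √(131153517713/727540 - 436571) = √(-186469347627/727540) = 3*I*√3768441921459655/363770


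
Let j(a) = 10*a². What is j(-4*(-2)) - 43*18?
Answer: -134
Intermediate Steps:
j(-4*(-2)) - 43*18 = 10*(-4*(-2))² - 43*18 = 10*8² - 774 = 10*64 - 774 = 640 - 774 = -134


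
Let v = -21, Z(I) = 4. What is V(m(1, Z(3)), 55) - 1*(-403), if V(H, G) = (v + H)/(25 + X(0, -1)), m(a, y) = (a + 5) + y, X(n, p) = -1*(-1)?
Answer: 10467/26 ≈ 402.58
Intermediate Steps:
X(n, p) = 1
m(a, y) = 5 + a + y (m(a, y) = (5 + a) + y = 5 + a + y)
V(H, G) = -21/26 + H/26 (V(H, G) = (-21 + H)/(25 + 1) = (-21 + H)/26 = (-21 + H)*(1/26) = -21/26 + H/26)
V(m(1, Z(3)), 55) - 1*(-403) = (-21/26 + (5 + 1 + 4)/26) - 1*(-403) = (-21/26 + (1/26)*10) + 403 = (-21/26 + 5/13) + 403 = -11/26 + 403 = 10467/26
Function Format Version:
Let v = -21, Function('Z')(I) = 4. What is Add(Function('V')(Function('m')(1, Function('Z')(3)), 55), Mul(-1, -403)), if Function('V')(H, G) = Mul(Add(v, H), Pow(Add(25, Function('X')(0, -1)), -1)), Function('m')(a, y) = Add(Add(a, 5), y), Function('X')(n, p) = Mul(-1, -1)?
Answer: Rational(10467, 26) ≈ 402.58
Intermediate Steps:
Function('X')(n, p) = 1
Function('m')(a, y) = Add(5, a, y) (Function('m')(a, y) = Add(Add(5, a), y) = Add(5, a, y))
Function('V')(H, G) = Add(Rational(-21, 26), Mul(Rational(1, 26), H)) (Function('V')(H, G) = Mul(Add(-21, H), Pow(Add(25, 1), -1)) = Mul(Add(-21, H), Pow(26, -1)) = Mul(Add(-21, H), Rational(1, 26)) = Add(Rational(-21, 26), Mul(Rational(1, 26), H)))
Add(Function('V')(Function('m')(1, Function('Z')(3)), 55), Mul(-1, -403)) = Add(Add(Rational(-21, 26), Mul(Rational(1, 26), Add(5, 1, 4))), Mul(-1, -403)) = Add(Add(Rational(-21, 26), Mul(Rational(1, 26), 10)), 403) = Add(Add(Rational(-21, 26), Rational(5, 13)), 403) = Add(Rational(-11, 26), 403) = Rational(10467, 26)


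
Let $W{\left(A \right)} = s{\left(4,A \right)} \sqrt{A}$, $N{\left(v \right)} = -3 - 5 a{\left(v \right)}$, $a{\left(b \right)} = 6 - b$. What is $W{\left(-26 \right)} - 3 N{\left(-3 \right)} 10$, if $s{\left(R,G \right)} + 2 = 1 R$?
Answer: $1440 + 2 i \sqrt{26} \approx 1440.0 + 10.198 i$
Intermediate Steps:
$s{\left(R,G \right)} = -2 + R$ ($s{\left(R,G \right)} = -2 + 1 R = -2 + R$)
$N{\left(v \right)} = -33 + 5 v$ ($N{\left(v \right)} = -3 - 5 \left(6 - v\right) = -3 + \left(-30 + 5 v\right) = -33 + 5 v$)
$W{\left(A \right)} = 2 \sqrt{A}$ ($W{\left(A \right)} = \left(-2 + 4\right) \sqrt{A} = 2 \sqrt{A}$)
$W{\left(-26 \right)} - 3 N{\left(-3 \right)} 10 = 2 \sqrt{-26} - 3 \left(-33 + 5 \left(-3\right)\right) 10 = 2 i \sqrt{26} - 3 \left(-33 - 15\right) 10 = 2 i \sqrt{26} - 3 \left(-48\right) 10 = 2 i \sqrt{26} - \left(-144\right) 10 = 2 i \sqrt{26} - -1440 = 2 i \sqrt{26} + 1440 = 1440 + 2 i \sqrt{26}$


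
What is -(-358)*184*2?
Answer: 131744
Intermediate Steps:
-(-358)*184*2 = -358*(-184)*2 = 65872*2 = 131744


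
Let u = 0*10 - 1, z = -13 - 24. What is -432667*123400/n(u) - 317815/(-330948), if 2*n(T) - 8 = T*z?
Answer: -261773042030275/110316 ≈ -2.3729e+9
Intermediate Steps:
z = -37
u = -1 (u = 0 - 1 = -1)
n(T) = 4 - 37*T/2 (n(T) = 4 + (T*(-37))/2 = 4 + (-37*T)/2 = 4 - 37*T/2)
-432667*123400/n(u) - 317815/(-330948) = -432667*123400/(4 - 37/2*(-1)) - 317815/(-330948) = -432667*123400/(4 + 37/2) - 317815*(-1/330948) = -432667/((45/2)*(1/123400)) + 317815/330948 = -432667/9/49360 + 317815/330948 = -432667*49360/9 + 317815/330948 = -21356443120/9 + 317815/330948 = -261773042030275/110316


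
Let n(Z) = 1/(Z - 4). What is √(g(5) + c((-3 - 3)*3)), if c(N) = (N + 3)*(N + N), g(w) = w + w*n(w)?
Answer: 5*√22 ≈ 23.452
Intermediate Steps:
n(Z) = 1/(-4 + Z)
g(w) = w + w/(-4 + w)
c(N) = 2*N*(3 + N) (c(N) = (3 + N)*(2*N) = 2*N*(3 + N))
√(g(5) + c((-3 - 3)*3)) = √(5*(-3 + 5)/(-4 + 5) + 2*((-3 - 3)*3)*(3 + (-3 - 3)*3)) = √(5*2/1 + 2*(-6*3)*(3 - 6*3)) = √(5*1*2 + 2*(-18)*(3 - 18)) = √(10 + 2*(-18)*(-15)) = √(10 + 540) = √550 = 5*√22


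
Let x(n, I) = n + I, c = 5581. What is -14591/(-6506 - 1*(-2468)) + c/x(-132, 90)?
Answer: -1826938/14133 ≈ -129.27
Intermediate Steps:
x(n, I) = I + n
-14591/(-6506 - 1*(-2468)) + c/x(-132, 90) = -14591/(-6506 - 1*(-2468)) + 5581/(90 - 132) = -14591/(-6506 + 2468) + 5581/(-42) = -14591/(-4038) + 5581*(-1/42) = -14591*(-1/4038) - 5581/42 = 14591/4038 - 5581/42 = -1826938/14133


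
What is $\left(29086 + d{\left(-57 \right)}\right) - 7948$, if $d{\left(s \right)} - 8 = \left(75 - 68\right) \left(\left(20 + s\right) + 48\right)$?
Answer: $21223$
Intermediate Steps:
$d{\left(s \right)} = 484 + 7 s$ ($d{\left(s \right)} = 8 + \left(75 - 68\right) \left(\left(20 + s\right) + 48\right) = 8 + 7 \left(68 + s\right) = 8 + \left(476 + 7 s\right) = 484 + 7 s$)
$\left(29086 + d{\left(-57 \right)}\right) - 7948 = \left(29086 + \left(484 + 7 \left(-57\right)\right)\right) - 7948 = \left(29086 + \left(484 - 399\right)\right) - 7948 = \left(29086 + 85\right) - 7948 = 29171 - 7948 = 21223$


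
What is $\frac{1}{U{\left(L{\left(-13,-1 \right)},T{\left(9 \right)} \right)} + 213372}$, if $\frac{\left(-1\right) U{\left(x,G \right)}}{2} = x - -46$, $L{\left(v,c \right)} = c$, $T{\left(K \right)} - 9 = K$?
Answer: $\frac{1}{213282} \approx 4.6886 \cdot 10^{-6}$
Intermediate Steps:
$T{\left(K \right)} = 9 + K$
$U{\left(x,G \right)} = -92 - 2 x$ ($U{\left(x,G \right)} = - 2 \left(x - -46\right) = - 2 \left(x + 46\right) = - 2 \left(46 + x\right) = -92 - 2 x$)
$\frac{1}{U{\left(L{\left(-13,-1 \right)},T{\left(9 \right)} \right)} + 213372} = \frac{1}{\left(-92 - -2\right) + 213372} = \frac{1}{\left(-92 + 2\right) + 213372} = \frac{1}{-90 + 213372} = \frac{1}{213282}$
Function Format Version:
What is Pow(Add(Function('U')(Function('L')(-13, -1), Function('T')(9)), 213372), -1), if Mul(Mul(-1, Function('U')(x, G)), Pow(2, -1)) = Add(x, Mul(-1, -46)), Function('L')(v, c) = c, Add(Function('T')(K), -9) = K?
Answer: Rational(1, 213282) ≈ 4.6886e-6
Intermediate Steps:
Function('T')(K) = Add(9, K)
Function('U')(x, G) = Add(-92, Mul(-2, x)) (Function('U')(x, G) = Mul(-2, Add(x, Mul(-1, -46))) = Mul(-2, Add(x, 46)) = Mul(-2, Add(46, x)) = Add(-92, Mul(-2, x)))
Pow(Add(Function('U')(Function('L')(-13, -1), Function('T')(9)), 213372), -1) = Pow(Add(Add(-92, Mul(-2, -1)), 213372), -1) = Pow(Add(Add(-92, 2), 213372), -1) = Pow(Add(-90, 213372), -1) = Pow(213282, -1) = Rational(1, 213282)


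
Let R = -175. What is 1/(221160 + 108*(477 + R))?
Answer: 1/253776 ≈ 3.9405e-6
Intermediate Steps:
1/(221160 + 108*(477 + R)) = 1/(221160 + 108*(477 - 175)) = 1/(221160 + 108*302) = 1/(221160 + 32616) = 1/253776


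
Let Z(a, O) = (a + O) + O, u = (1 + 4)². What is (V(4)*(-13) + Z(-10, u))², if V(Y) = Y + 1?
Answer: 625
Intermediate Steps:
u = 25 (u = 5² = 25)
Z(a, O) = a + 2*O (Z(a, O) = (O + a) + O = a + 2*O)
V(Y) = 1 + Y
(V(4)*(-13) + Z(-10, u))² = ((1 + 4)*(-13) + (-10 + 2*25))² = (5*(-13) + (-10 + 50))² = (-65 + 40)² = (-25)² = 625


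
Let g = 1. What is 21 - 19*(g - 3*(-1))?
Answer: -55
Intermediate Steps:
21 - 19*(g - 3*(-1)) = 21 - 19*(1 - 3*(-1)) = 21 - 19*(1 + 3) = 21 - 19*4 = 21 - 76 = -55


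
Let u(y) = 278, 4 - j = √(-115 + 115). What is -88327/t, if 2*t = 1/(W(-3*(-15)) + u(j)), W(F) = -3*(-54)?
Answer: -77727760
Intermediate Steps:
W(F) = 162
j = 4 (j = 4 - √(-115 + 115) = 4 - √0 = 4 - 1*0 = 4 + 0 = 4)
t = 1/880 (t = 1/(2*(162 + 278)) = (½)/440 = (½)*(1/440) = 1/880 ≈ 0.0011364)
-88327/t = -88327/1/880 = -88327*880 = -77727760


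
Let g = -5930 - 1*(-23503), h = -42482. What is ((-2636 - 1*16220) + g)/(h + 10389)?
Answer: 1283/32093 ≈ 0.039978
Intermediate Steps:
g = 17573 (g = -5930 + 23503 = 17573)
((-2636 - 1*16220) + g)/(h + 10389) = ((-2636 - 1*16220) + 17573)/(-42482 + 10389) = ((-2636 - 16220) + 17573)/(-32093) = (-18856 + 17573)*(-1/32093) = -1283*(-1/32093) = 1283/32093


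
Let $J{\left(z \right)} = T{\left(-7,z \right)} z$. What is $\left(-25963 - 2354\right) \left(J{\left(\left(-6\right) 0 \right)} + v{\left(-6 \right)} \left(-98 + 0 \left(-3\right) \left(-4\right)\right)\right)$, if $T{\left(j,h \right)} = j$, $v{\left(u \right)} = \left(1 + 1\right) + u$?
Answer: $-11100264$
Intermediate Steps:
$v{\left(u \right)} = 2 + u$
$J{\left(z \right)} = - 7 z$
$\left(-25963 - 2354\right) \left(J{\left(\left(-6\right) 0 \right)} + v{\left(-6 \right)} \left(-98 + 0 \left(-3\right) \left(-4\right)\right)\right) = \left(-25963 - 2354\right) \left(- 7 \left(\left(-6\right) 0\right) + \left(2 - 6\right) \left(-98 + 0 \left(-3\right) \left(-4\right)\right)\right) = - 28317 \left(\left(-7\right) 0 - 4 \left(-98 + 0 \left(-4\right)\right)\right) = - 28317 \left(0 - 4 \left(-98 + 0\right)\right) = - 28317 \left(0 - -392\right) = - 28317 \left(0 + 392\right) = \left(-28317\right) 392 = -11100264$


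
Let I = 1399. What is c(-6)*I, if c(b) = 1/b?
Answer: -1399/6 ≈ -233.17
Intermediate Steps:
c(-6)*I = 1399/(-6) = -⅙*1399 = -1399/6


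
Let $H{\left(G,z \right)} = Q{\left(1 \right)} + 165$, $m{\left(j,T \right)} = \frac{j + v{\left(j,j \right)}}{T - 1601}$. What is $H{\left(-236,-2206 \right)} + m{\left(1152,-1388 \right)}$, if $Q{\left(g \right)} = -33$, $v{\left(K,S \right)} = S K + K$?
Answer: $- \frac{934860}{2989} \approx -312.77$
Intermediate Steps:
$v{\left(K,S \right)} = K + K S$ ($v{\left(K,S \right)} = K S + K = K + K S$)
$m{\left(j,T \right)} = \frac{j + j \left(1 + j\right)}{-1601 + T}$ ($m{\left(j,T \right)} = \frac{j + j \left(1 + j\right)}{T - 1601} = \frac{j + j \left(1 + j\right)}{-1601 + T}$)
$H{\left(G,z \right)} = 132$ ($H{\left(G,z \right)} = -33 + 165 = 132$)
$H{\left(-236,-2206 \right)} + m{\left(1152,-1388 \right)} = 132 + \frac{1152 \left(2 + 1152\right)}{-1601 - 1388} = 132 + 1152 \frac{1}{-2989} \cdot 1154 = 132 + 1152 \left(- \frac{1}{2989}\right) 1154 = 132 - \frac{1329408}{2989} = - \frac{934860}{2989}$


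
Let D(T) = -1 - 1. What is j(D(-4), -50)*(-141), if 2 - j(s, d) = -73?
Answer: -10575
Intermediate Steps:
D(T) = -2
j(s, d) = 75 (j(s, d) = 2 - 1*(-73) = 2 + 73 = 75)
j(D(-4), -50)*(-141) = 75*(-141) = -10575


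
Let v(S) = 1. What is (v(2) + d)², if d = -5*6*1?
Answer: 841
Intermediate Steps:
d = -30 (d = -30*1 = -30)
(v(2) + d)² = (1 - 30)² = (-29)² = 841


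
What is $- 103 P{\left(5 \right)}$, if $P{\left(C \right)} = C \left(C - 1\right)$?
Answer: $-2060$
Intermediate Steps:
$P{\left(C \right)} = C \left(-1 + C\right)$
$- 103 P{\left(5 \right)} = - 103 \cdot 5 \left(-1 + 5\right) = - 103 \cdot 5 \cdot 4 = \left(-103\right) 20 = -2060$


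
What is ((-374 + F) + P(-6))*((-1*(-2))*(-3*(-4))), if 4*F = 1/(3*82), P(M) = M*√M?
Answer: -368015/41 - 144*I*√6 ≈ -8976.0 - 352.73*I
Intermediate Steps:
P(M) = M^(3/2)
F = 1/984 (F = 1/(4*((3*82))) = (¼)/246 = (¼)*(1/246) = 1/984 ≈ 0.0010163)
((-374 + F) + P(-6))*((-1*(-2))*(-3*(-4))) = ((-374 + 1/984) + (-6)^(3/2))*((-1*(-2))*(-3*(-4))) = (-368015/984 - 6*I*√6)*(2*12) = (-368015/984 - 6*I*√6)*24 = -368015/41 - 144*I*√6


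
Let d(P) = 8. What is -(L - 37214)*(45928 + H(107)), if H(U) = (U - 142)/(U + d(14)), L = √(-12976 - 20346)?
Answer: 1709153266 - 1056337*I*√33322/23 ≈ 1.7092e+9 - 8.3838e+6*I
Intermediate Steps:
L = I*√33322 (L = √(-33322) = I*√33322 ≈ 182.54*I)
H(U) = (-142 + U)/(8 + U) (H(U) = (U - 142)/(U + 8) = (-142 + U)/(8 + U))
-(L - 37214)*(45928 + H(107)) = -(I*√33322 - 37214)*(45928 + (-142 + 107)/(8 + 107)) = -(-37214 + I*√33322)*(45928 - 35/115) = -(-37214 + I*√33322)*(45928 + (1/115)*(-35)) = -(-37214 + I*√33322)*(45928 - 7/23) = -(-37214 + I*√33322)*1056337/23 = -(-1709153266 + 1056337*I*√33322/23) = 1709153266 - 1056337*I*√33322/23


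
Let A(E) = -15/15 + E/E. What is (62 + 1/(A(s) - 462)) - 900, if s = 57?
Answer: -387157/462 ≈ -838.00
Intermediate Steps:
A(E) = 0 (A(E) = -15*1/15 + 1 = -1 + 1 = 0)
(62 + 1/(A(s) - 462)) - 900 = (62 + 1/(0 - 462)) - 900 = (62 + 1/(-462)) - 900 = (62 - 1/462) - 900 = 28643/462 - 900 = -387157/462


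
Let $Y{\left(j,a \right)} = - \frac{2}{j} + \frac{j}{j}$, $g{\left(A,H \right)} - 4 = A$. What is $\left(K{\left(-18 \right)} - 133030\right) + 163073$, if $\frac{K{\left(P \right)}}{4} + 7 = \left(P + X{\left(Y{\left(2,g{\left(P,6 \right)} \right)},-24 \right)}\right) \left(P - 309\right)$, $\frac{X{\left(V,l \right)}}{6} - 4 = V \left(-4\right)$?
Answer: $22167$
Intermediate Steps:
$g{\left(A,H \right)} = 4 + A$
$Y{\left(j,a \right)} = 1 - \frac{2}{j}$ ($Y{\left(j,a \right)} = - \frac{2}{j} + 1 = 1 - \frac{2}{j}$)
$X{\left(V,l \right)} = 24 - 24 V$ ($X{\left(V,l \right)} = 24 + 6 V \left(-4\right) = 24 + 6 \left(- 4 V\right) = 24 - 24 V$)
$K{\left(P \right)} = -28 + 4 \left(-309 + P\right) \left(24 + P\right)$ ($K{\left(P \right)} = -28 + 4 \left(P + \left(24 - 24 \frac{-2 + 2}{2}\right)\right) \left(P - 309\right) = -28 + 4 \left(P + \left(24 - 24 \cdot \frac{1}{2} \cdot 0\right)\right) \left(-309 + P\right) = -28 + 4 \left(P + \left(24 - 0\right)\right) \left(-309 + P\right) = -28 + 4 \left(P + \left(24 + 0\right)\right) \left(-309 + P\right) = -28 + 4 \left(P + 24\right) \left(-309 + P\right) = -28 + 4 \left(24 + P\right) \left(-309 + P\right) = -28 + 4 \left(-309 + P\right) \left(24 + P\right)$)
$\left(K{\left(-18 \right)} - 133030\right) + 163073 = \left(\left(-29692 - -20520 + 4 \left(-18\right)^{2}\right) - 133030\right) + 163073 = \left(\left(-29692 + 20520 + 4 \cdot 324\right) - 133030\right) + 163073 = \left(\left(-29692 + 20520 + 1296\right) - 133030\right) + 163073 = \left(-7876 - 133030\right) + 163073 = -140906 + 163073 = 22167$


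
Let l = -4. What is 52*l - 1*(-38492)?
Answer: 38284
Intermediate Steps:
52*l - 1*(-38492) = 52*(-4) - 1*(-38492) = -208 + 38492 = 38284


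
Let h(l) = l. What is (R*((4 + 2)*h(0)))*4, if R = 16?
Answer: 0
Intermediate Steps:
(R*((4 + 2)*h(0)))*4 = (16*((4 + 2)*0))*4 = (16*(6*0))*4 = (16*0)*4 = 0*4 = 0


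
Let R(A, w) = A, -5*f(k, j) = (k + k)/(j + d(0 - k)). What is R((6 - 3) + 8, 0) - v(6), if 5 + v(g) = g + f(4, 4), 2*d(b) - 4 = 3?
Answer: 766/75 ≈ 10.213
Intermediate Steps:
d(b) = 7/2 (d(b) = 2 + (½)*3 = 2 + 3/2 = 7/2)
f(k, j) = -2*k/(5*(7/2 + j)) (f(k, j) = -(k + k)/(5*(j + 7/2)) = -2*k/(5*(7/2 + j)))
v(g) = -391/75 + g (v(g) = -5 + (g - 4*4/(35 + 10*4)) = -5 + (g - 4*4/(35 + 40)) = -5 + (g - 4*4/75) = -5 + (g - 4*4*1/75) = -5 + (g - 16/75) = -5 + (-16/75 + g) = -391/75 + g)
R((6 - 3) + 8, 0) - v(6) = ((6 - 3) + 8) - (-391/75 + 6) = (3 + 8) - 1*59/75 = 11 - 59/75 = 766/75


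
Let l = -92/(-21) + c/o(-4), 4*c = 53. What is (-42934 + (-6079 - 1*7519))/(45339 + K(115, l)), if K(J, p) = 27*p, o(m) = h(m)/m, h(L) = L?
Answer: -527632/427607 ≈ -1.2339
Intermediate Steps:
c = 53/4 (c = (1/4)*53 = 53/4 ≈ 13.250)
o(m) = 1 (o(m) = m/m = 1)
l = 1481/84 (l = -92/(-21) + (53/4)/1 = -92*(-1/21) + (53/4)*1 = 92/21 + 53/4 = 1481/84 ≈ 17.631)
(-42934 + (-6079 - 1*7519))/(45339 + K(115, l)) = (-42934 + (-6079 - 1*7519))/(45339 + 27*(1481/84)) = (-42934 + (-6079 - 7519))/(45339 + 13329/28) = (-42934 - 13598)/(1282821/28) = -56532*28/1282821 = -527632/427607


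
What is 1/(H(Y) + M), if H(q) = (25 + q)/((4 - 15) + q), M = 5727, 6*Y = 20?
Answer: 23/131636 ≈ 0.00017472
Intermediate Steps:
Y = 10/3 (Y = (⅙)*20 = 10/3 ≈ 3.3333)
H(q) = (25 + q)/(-11 + q)
1/(H(Y) + M) = 1/((25 + 10/3)/(-11 + 10/3) + 5727) = 1/((85/3)/(-23/3) + 5727) = 1/(-3/23*85/3 + 5727) = 1/(-85/23 + 5727) = 1/(131636/23) = 23/131636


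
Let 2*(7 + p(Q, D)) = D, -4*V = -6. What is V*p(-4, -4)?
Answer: -27/2 ≈ -13.500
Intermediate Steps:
V = 3/2 (V = -¼*(-6) = 3/2 ≈ 1.5000)
p(Q, D) = -7 + D/2
V*p(-4, -4) = 3*(-7 + (½)*(-4))/2 = 3*(-7 - 2)/2 = (3/2)*(-9) = -27/2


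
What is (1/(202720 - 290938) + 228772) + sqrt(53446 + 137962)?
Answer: 20181808295/88218 + 4*sqrt(11963) ≈ 2.2921e+5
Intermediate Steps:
(1/(202720 - 290938) + 228772) + sqrt(53446 + 137962) = (1/(-88218) + 228772) + sqrt(191408) = (-1/88218 + 228772) + 4*sqrt(11963) = 20181808295/88218 + 4*sqrt(11963)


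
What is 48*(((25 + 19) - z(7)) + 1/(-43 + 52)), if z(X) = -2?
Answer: 6640/3 ≈ 2213.3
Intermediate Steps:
48*(((25 + 19) - z(7)) + 1/(-43 + 52)) = 48*(((25 + 19) - 1*(-2)) + 1/(-43 + 52)) = 48*((44 + 2) + 1/9) = 48*(46 + ⅑) = 48*(415/9) = 6640/3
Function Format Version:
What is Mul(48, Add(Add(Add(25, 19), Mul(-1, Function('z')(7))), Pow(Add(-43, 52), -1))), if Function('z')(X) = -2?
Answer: Rational(6640, 3) ≈ 2213.3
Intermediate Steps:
Mul(48, Add(Add(Add(25, 19), Mul(-1, Function('z')(7))), Pow(Add(-43, 52), -1))) = Mul(48, Add(Add(Add(25, 19), Mul(-1, -2)), Pow(Add(-43, 52), -1))) = Mul(48, Add(Add(44, 2), Pow(9, -1))) = Mul(48, Add(46, Rational(1, 9))) = Mul(48, Rational(415, 9)) = Rational(6640, 3)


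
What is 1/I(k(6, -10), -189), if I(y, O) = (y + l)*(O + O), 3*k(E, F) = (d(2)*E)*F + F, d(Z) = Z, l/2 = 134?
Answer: -1/84924 ≈ -1.1775e-5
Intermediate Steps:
l = 268 (l = 2*134 = 268)
k(E, F) = F/3 + 2*E*F/3 (k(E, F) = ((2*E)*F + F)/3 = (2*E*F + F)/3 = (F + 2*E*F)/3 = F/3 + 2*E*F/3)
I(y, O) = 2*O*(268 + y) (I(y, O) = (y + 268)*(O + O) = (268 + y)*(2*O) = 2*O*(268 + y))
1/I(k(6, -10), -189) = 1/(2*(-189)*(268 + (⅓)*(-10)*(1 + 2*6))) = 1/(2*(-189)*(268 + (⅓)*(-10)*(1 + 12))) = 1/(2*(-189)*(268 + (⅓)*(-10)*13)) = 1/(2*(-189)*(268 - 130/3)) = 1/(2*(-189)*(674/3)) = 1/(-84924) = -1/84924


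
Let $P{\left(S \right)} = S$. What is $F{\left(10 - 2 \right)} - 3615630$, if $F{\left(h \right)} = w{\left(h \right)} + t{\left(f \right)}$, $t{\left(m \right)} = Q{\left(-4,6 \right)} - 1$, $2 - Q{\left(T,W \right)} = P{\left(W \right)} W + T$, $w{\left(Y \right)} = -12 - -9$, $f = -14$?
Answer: $-3615664$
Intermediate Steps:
$w{\left(Y \right)} = -3$ ($w{\left(Y \right)} = -12 + 9 = -3$)
$Q{\left(T,W \right)} = 2 - T - W^{2}$ ($Q{\left(T,W \right)} = 2 - \left(W W + T\right) = 2 - \left(W^{2} + T\right) = 2 - \left(T + W^{2}\right) = 2 - T - W^{2}$)
$t{\left(m \right)} = -31$ ($t{\left(m \right)} = \left(2 - -4 - 6^{2}\right) - 1 = \left(2 + 4 - 36\right) - 1 = -30 - 1 = -31$)
$F{\left(h \right)} = -34$ ($F{\left(h \right)} = -3 - 31 = -34$)
$F{\left(10 - 2 \right)} - 3615630 = -34 - 3615630 = -3615664$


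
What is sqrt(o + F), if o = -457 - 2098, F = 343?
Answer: 2*I*sqrt(553) ≈ 47.032*I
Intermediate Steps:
o = -2555
sqrt(o + F) = sqrt(-2555 + 343) = sqrt(-2212) = 2*I*sqrt(553)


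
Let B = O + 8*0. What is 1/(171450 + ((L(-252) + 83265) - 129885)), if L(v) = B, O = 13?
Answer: 1/124843 ≈ 8.0101e-6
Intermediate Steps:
B = 13 (B = 13 + 8*0 = 13 + 0 = 13)
L(v) = 13
1/(171450 + ((L(-252) + 83265) - 129885)) = 1/(171450 + ((13 + 83265) - 129885)) = 1/(171450 + (83278 - 129885)) = 1/(171450 - 46607) = 1/124843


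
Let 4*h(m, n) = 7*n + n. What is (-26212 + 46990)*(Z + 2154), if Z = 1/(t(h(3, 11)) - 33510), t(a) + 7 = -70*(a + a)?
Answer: 545976143662/12199 ≈ 4.4756e+7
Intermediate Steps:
h(m, n) = 2*n (h(m, n) = (7*n + n)/4 = (8*n)/4 = 2*n)
t(a) = -7 - 140*a (t(a) = -7 - 70*(a + a) = -7 - 140*a)
Z = -1/36597 (Z = 1/((-7 - 280*11) - 33510) = 1/((-7 - 140*22) - 33510) = 1/((-7 - 3080) - 33510) = 1/(-3087 - 33510) = 1/(-36597) = -1/36597 ≈ -2.7325e-5)
(-26212 + 46990)*(Z + 2154) = (-26212 + 46990)*(-1/36597 + 2154) = 20778*(78829937/36597) = 545976143662/12199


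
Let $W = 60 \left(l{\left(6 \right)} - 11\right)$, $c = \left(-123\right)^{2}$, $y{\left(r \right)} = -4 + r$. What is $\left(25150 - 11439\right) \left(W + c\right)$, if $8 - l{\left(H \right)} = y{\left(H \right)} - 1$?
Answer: $204143079$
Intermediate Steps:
$c = 15129$
$l{\left(H \right)} = 13 - H$ ($l{\left(H \right)} = 8 - \left(\left(-4 + H\right) - 1\right) = 8 - \left(-5 + H\right) = 13 - H$)
$W = -240$ ($W = 60 \left(\left(13 - 6\right) - 11\right) = 60 \left(7 - 11\right) = 60 \left(-4\right) = -240$)
$\left(25150 - 11439\right) \left(W + c\right) = \left(25150 - 11439\right) \left(-240 + 15129\right) = 13711 \cdot 14889 = 204143079$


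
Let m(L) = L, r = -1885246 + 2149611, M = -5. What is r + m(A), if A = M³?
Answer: 264240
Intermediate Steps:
r = 264365
A = -125 (A = (-5)³ = -125)
r + m(A) = 264365 - 125 = 264240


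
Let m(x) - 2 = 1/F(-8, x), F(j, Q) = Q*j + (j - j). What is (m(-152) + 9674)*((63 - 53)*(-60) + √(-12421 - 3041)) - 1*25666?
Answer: -886352507/152 + 35298051*I*√1718/1216 ≈ -5.8313e+6 + 1.2032e+6*I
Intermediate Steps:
F(j, Q) = Q*j (F(j, Q) = Q*j + 0 = Q*j)
m(x) = 2 - 1/(8*x) (m(x) = 2 + 1/(x*(-8)) = 2 + 1/(-8*x) = 2 - 1/(8*x))
(m(-152) + 9674)*((63 - 53)*(-60) + √(-12421 - 3041)) - 1*25666 = ((2 - ⅛/(-152)) + 9674)*((63 - 53)*(-60) + √(-12421 - 3041)) - 1*25666 = ((2 - ⅛*(-1/152)) + 9674)*(10*(-60) + √(-15462)) - 25666 = ((2 + 1/1216) + 9674)*(-600 + 3*I*√1718) - 25666 = (2433/1216 + 9674)*(-600 + 3*I*√1718) - 25666 = 11766017*(-600 + 3*I*√1718)/1216 - 25666 = (-882451275/152 + 35298051*I*√1718/1216) - 25666 = -886352507/152 + 35298051*I*√1718/1216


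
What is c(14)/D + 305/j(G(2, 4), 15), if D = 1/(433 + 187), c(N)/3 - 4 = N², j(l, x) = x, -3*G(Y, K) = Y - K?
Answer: 1116061/3 ≈ 3.7202e+5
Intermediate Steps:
G(Y, K) = -Y/3 + K/3 (G(Y, K) = -(Y - K)/3 = -Y/3 + K/3)
c(N) = 12 + 3*N²
D = 1/620 ≈ 0.0016129
c(14)/D + 305/j(G(2, 4), 15) = (12 + 3*14²)/(1/620) + 305/15 = (12 + 3*196)*620 + 305*(1/15) = (12 + 588)*620 + 61/3 = 600*620 + 61/3 = 372000 + 61/3 = 1116061/3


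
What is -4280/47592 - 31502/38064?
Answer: -34628273/37740456 ≈ -0.91754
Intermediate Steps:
-4280/47592 - 31502/38064 = -4280*1/47592 - 31502*1/38064 = -535/5949 - 15751/19032 = -34628273/37740456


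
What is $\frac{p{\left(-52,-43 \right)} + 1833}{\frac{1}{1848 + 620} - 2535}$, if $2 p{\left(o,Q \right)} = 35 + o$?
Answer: $- \frac{4502866}{6256379} \approx -0.71972$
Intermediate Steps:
$p{\left(o,Q \right)} = \frac{35}{2} + \frac{o}{2}$ ($p{\left(o,Q \right)} = \frac{35 + o}{2} = \frac{35}{2} + \frac{o}{2}$)
$\frac{p{\left(-52,-43 \right)} + 1833}{\frac{1}{1848 + 620} - 2535} = \frac{\left(\frac{35}{2} + \frac{1}{2} \left(-52\right)\right) + 1833}{\frac{1}{1848 + 620} - 2535} = \frac{\left(\frac{35}{2} - 26\right) + 1833}{\frac{1}{2468} - 2535} = \frac{- \frac{17}{2} + 1833}{\frac{1}{2468} - 2535} = \frac{3649}{2 \left(- \frac{6256379}{2468}\right)} = \frac{3649}{2} \left(- \frac{2468}{6256379}\right) = - \frac{4502866}{6256379}$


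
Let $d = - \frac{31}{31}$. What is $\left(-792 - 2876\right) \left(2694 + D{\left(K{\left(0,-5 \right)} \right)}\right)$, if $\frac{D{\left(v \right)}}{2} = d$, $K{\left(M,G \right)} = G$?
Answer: $-9874256$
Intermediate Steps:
$d = -1$ ($d = \left(-31\right) \frac{1}{31} = -1$)
$D{\left(v \right)} = -2$ ($D{\left(v \right)} = 2 \left(-1\right) = -2$)
$\left(-792 - 2876\right) \left(2694 + D{\left(K{\left(0,-5 \right)} \right)}\right) = \left(-792 - 2876\right) \left(2694 - 2\right) = \left(-3668\right) 2692 = -9874256$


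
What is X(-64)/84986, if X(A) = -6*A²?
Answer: -12288/42493 ≈ -0.28918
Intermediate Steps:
X(-64)/84986 = -6*(-64)²/84986 = -6*4096*(1/84986) = -24576*1/84986 = -12288/42493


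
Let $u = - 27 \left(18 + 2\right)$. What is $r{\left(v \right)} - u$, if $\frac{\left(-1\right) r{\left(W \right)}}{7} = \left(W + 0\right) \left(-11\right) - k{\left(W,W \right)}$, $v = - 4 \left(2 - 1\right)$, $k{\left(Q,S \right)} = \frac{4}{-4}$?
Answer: $225$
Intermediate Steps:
$k{\left(Q,S \right)} = -1$ ($k{\left(Q,S \right)} = 4 \left(- \frac{1}{4}\right) = -1$)
$v = -4$ ($v = \left(-4\right) 1 = -4$)
$u = -540$ ($u = \left(-27\right) 20 = -540$)
$r{\left(W \right)} = -7 + 77 W$ ($r{\left(W \right)} = - 7 \left(\left(W + 0\right) \left(-11\right) - -1\right) = - 7 \left(W \left(-11\right) + 1\right) = - 7 \left(- 11 W + 1\right) = - 7 \left(1 - 11 W\right) = -7 + 77 W$)
$r{\left(v \right)} - u = \left(-7 + 77 \left(-4\right)\right) - -540 = \left(-7 - 308\right) + 540 = -315 + 540 = 225$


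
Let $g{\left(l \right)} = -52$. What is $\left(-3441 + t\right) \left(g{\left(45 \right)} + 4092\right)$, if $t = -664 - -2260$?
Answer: $-7453800$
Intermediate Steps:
$t = 1596$ ($t = -664 + 2260 = 1596$)
$\left(-3441 + t\right) \left(g{\left(45 \right)} + 4092\right) = \left(-3441 + 1596\right) \left(-52 + 4092\right) = \left(-1845\right) 4040 = -7453800$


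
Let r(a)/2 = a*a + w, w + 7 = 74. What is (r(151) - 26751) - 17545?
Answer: 1440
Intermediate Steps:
w = 67 (w = -7 + 74 = 67)
r(a) = 134 + 2*a² (r(a) = 2*(a*a + 67) = 2*(a² + 67) = 2*(67 + a²) = 134 + 2*a²)
(r(151) - 26751) - 17545 = ((134 + 2*151²) - 26751) - 17545 = ((134 + 2*22801) - 26751) - 17545 = ((134 + 45602) - 26751) - 17545 = (45736 - 26751) - 17545 = 18985 - 17545 = 1440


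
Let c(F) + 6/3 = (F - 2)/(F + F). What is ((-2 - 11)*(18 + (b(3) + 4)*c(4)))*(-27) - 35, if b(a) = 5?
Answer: 3019/4 ≈ 754.75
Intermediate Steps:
c(F) = -2 + (-2 + F)/(2*F) (c(F) = -2 + (F - 2)/(F + F) = -2 + (-2 + F)/((2*F)) = -2 + (-2 + F)*(1/(2*F)) = -2 + (-2 + F)/(2*F))
((-2 - 11)*(18 + (b(3) + 4)*c(4)))*(-27) - 35 = ((-2 - 11)*(18 + (5 + 4)*(-3/2 - 1/4)))*(-27) - 35 = -13*(18 + 9*(-3/2 - 1*¼))*(-27) - 35 = -13*(18 + 9*(-3/2 - ¼))*(-27) - 35 = -13*(18 + 9*(-7/4))*(-27) - 35 = -13*(18 - 63/4)*(-27) - 35 = -13*9/4*(-27) - 35 = -117/4*(-27) - 35 = 3159/4 - 35 = 3019/4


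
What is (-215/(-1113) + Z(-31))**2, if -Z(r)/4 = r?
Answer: 19106703529/1238769 ≈ 15424.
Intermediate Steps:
Z(r) = -4*r
(-215/(-1113) + Z(-31))**2 = (-215/(-1113) - 4*(-31))**2 = (-215*(-1/1113) + 124)**2 = (215/1113 + 124)**2 = (138227/1113)**2 = 19106703529/1238769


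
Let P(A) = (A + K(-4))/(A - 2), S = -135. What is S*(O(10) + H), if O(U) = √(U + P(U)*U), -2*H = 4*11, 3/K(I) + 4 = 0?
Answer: 2970 - 135*√345/4 ≈ 2343.1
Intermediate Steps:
K(I) = -¾ (K(I) = 3/(-4 + 0) = 3/(-4) = 3*(-¼) = -¾)
P(A) = (-¾ + A)/(-2 + A) (P(A) = (A - ¾)/(A - 2) = (-¾ + A)/(-2 + A))
H = -22 (H = -2*11 = -½*44 = -22)
O(U) = √(U + U*(-¾ + U)/(-2 + U)) (O(U) = √(U + ((-¾ + U)/(-2 + U))*U) = √(U + U*(-¾ + U)/(-2 + U)))
S*(O(10) + H) = -135*(√(10*(-11 + 8*10)/(-2 + 10))/2 - 22) = -135*(√(10*(-11 + 80)/8)/2 - 22) = -135*(√(10*(⅛)*69)/2 - 22) = -135*(√(345/4)/2 - 22) = -135*((√345/2)/2 - 22) = -135*(√345/4 - 22) = -135*(-22 + √345/4) = 2970 - 135*√345/4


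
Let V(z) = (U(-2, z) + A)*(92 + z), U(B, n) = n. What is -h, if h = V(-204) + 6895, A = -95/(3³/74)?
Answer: -1590421/27 ≈ -58905.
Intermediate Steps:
A = -7030/27 (A = -95/(27*(1/74)) = -95/27/74 = -95*74/27 = -7030/27 ≈ -260.37)
V(z) = (92 + z)*(-7030/27 + z) (V(z) = (z - 7030/27)*(92 + z) = (-7030/27 + z)*(92 + z) = (92 + z)*(-7030/27 + z))
h = 1590421/27 (h = (-646760/27 + (-204)² - 4546/27*(-204)) + 6895 = (-646760/27 + 41616 + 309128/9) + 6895 = 1404256/27 + 6895 = 1590421/27 ≈ 58905.)
-h = -1*1590421/27 = -1590421/27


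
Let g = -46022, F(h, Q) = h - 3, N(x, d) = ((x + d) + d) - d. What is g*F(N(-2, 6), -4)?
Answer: -46022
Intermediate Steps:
N(x, d) = d + x (N(x, d) = ((d + x) + d) - d = (x + 2*d) - d = d + x)
F(h, Q) = -3 + h
g*F(N(-2, 6), -4) = -46022*(-3 + (6 - 2)) = -46022*(-3 + 4) = -46022*1 = -46022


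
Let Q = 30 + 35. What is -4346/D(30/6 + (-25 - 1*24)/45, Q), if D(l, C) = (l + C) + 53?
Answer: -97785/2743 ≈ -35.649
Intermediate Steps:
Q = 65
D(l, C) = 53 + C + l (D(l, C) = (C + l) + 53 = 53 + C + l)
-4346/D(30/6 + (-25 - 1*24)/45, Q) = -4346/(53 + 65 + (30/6 + (-25 - 1*24)/45)) = -4346/(53 + 65 + (30*(⅙) + (-25 - 24)*(1/45))) = -4346/(53 + 65 + (5 - 49*1/45)) = -4346/(53 + 65 + (5 - 49/45)) = -4346/(53 + 65 + 176/45) = -4346/5486/45 = -4346*45/5486 = -97785/2743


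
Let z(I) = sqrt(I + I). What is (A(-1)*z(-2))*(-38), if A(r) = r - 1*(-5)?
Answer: -304*I ≈ -304.0*I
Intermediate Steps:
A(r) = 5 + r (A(r) = r + 5 = 5 + r)
z(I) = sqrt(2)*sqrt(I) (z(I) = sqrt(2*I) = sqrt(2)*sqrt(I))
(A(-1)*z(-2))*(-38) = ((5 - 1)*(sqrt(2)*sqrt(-2)))*(-38) = (4*(sqrt(2)*(I*sqrt(2))))*(-38) = (4*(2*I))*(-38) = (8*I)*(-38) = -304*I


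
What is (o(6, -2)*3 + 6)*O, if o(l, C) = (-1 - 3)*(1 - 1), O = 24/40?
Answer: 18/5 ≈ 3.6000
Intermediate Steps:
O = ⅗ (O = 24*(1/40) = ⅗ ≈ 0.60000)
o(l, C) = 0 (o(l, C) = -4*0 = 0)
(o(6, -2)*3 + 6)*O = (0*3 + 6)*(⅗) = (0 + 6)*(⅗) = 6*(⅗) = 18/5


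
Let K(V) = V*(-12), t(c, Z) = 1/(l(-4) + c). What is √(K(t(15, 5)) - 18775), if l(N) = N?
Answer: I*√2271907/11 ≈ 137.03*I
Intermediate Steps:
t(c, Z) = 1/(-4 + c)
K(V) = -12*V
√(K(t(15, 5)) - 18775) = √(-12/(-4 + 15) - 18775) = √(-12/11 - 18775) = √(-206537/11) = I*√2271907/11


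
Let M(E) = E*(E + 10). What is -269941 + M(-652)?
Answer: 148643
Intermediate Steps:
M(E) = E*(10 + E)
-269941 + M(-652) = -269941 - 652*(10 - 652) = -269941 - 652*(-642) = -269941 + 418584 = 148643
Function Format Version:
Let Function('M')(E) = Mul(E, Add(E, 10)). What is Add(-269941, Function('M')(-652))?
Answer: 148643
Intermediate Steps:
Function('M')(E) = Mul(E, Add(10, E))
Add(-269941, Function('M')(-652)) = Add(-269941, Mul(-652, Add(10, -652))) = Add(-269941, Mul(-652, -642)) = Add(-269941, 418584) = 148643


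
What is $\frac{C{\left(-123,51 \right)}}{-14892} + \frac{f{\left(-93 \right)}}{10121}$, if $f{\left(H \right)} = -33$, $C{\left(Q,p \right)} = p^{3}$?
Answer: $- \frac{26334357}{2955332} \approx -8.9108$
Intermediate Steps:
$\frac{C{\left(-123,51 \right)}}{-14892} + \frac{f{\left(-93 \right)}}{10121} = \frac{51^{3}}{-14892} - \frac{33}{10121} = 132651 \left(- \frac{1}{14892}\right) - \frac{33}{10121} = - \frac{2601}{292} - \frac{33}{10121} = - \frac{26334357}{2955332}$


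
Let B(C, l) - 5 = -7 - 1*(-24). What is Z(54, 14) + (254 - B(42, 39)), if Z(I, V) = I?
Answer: 286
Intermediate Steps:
B(C, l) = 22 (B(C, l) = 5 + (-7 - 1*(-24)) = 5 + (-7 + 24) = 5 + 17 = 22)
Z(54, 14) + (254 - B(42, 39)) = 54 + (254 - 1*22) = 54 + (254 - 22) = 54 + 232 = 286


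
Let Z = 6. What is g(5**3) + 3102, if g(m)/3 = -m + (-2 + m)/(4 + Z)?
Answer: 27639/10 ≈ 2763.9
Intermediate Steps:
g(m) = -3/5 - 27*m/10 (g(m) = 3*(-m + (-2 + m)/(4 + 6)) = 3*(-m + (-2 + m)/10) = 3*(-m + (-2 + m)*(1/10)) = 3*(-m + (-1/5 + m/10)) = 3*(-1/5 - 9*m/10) = -3/5 - 27*m/10)
g(5**3) + 3102 = (-3/5 - 27/10*5**3) + 3102 = (-3/5 - 27/10*125) + 3102 = (-3/5 - 675/2) + 3102 = -3381/10 + 3102 = 27639/10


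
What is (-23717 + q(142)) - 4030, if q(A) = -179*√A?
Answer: -27747 - 179*√142 ≈ -29880.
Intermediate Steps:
(-23717 + q(142)) - 4030 = (-23717 - 179*√142) - 4030 = -27747 - 179*√142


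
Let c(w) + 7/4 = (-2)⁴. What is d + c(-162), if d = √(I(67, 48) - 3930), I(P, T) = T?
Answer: 57/4 + I*√3882 ≈ 14.25 + 62.306*I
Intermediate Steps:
c(w) = 57/4 (c(w) = -7/4 + (-2)⁴ = -7/4 + 16 = 57/4)
d = I*√3882 (d = √(48 - 3930) = √(-3882) = I*√3882 ≈ 62.306*I)
d + c(-162) = I*√3882 + 57/4 = 57/4 + I*√3882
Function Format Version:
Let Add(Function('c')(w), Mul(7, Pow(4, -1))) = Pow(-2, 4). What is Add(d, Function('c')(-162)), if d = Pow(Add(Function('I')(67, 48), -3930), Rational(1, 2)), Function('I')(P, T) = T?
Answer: Add(Rational(57, 4), Mul(I, Pow(3882, Rational(1, 2)))) ≈ Add(14.250, Mul(62.306, I))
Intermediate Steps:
Function('c')(w) = Rational(57, 4) (Function('c')(w) = Add(Rational(-7, 4), Pow(-2, 4)) = Add(Rational(-7, 4), 16) = Rational(57, 4))
d = Mul(I, Pow(3882, Rational(1, 2))) (d = Pow(Add(48, -3930), Rational(1, 2)) = Pow(-3882, Rational(1, 2)) = Mul(I, Pow(3882, Rational(1, 2))) ≈ Mul(62.306, I))
Add(d, Function('c')(-162)) = Add(Mul(I, Pow(3882, Rational(1, 2))), Rational(57, 4)) = Add(Rational(57, 4), Mul(I, Pow(3882, Rational(1, 2))))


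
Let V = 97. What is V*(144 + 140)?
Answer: 27548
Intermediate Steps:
V*(144 + 140) = 97*(144 + 140) = 97*284 = 27548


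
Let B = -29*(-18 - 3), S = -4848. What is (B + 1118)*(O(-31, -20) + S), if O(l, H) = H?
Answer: -8407036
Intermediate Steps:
B = 609 (B = -29*(-21) = 609)
(B + 1118)*(O(-31, -20) + S) = (609 + 1118)*(-20 - 4848) = 1727*(-4868) = -8407036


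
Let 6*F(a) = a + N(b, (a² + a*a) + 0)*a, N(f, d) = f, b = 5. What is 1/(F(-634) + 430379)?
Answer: 1/429745 ≈ 2.3270e-6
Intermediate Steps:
F(a) = a (F(a) = (a + 5*a)/6 = (6*a)/6 = a)
1/(F(-634) + 430379) = 1/(-634 + 430379) = 1/429745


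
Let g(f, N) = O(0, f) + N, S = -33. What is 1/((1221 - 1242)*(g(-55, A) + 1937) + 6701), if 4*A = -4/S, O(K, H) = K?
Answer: -11/373743 ≈ -2.9432e-5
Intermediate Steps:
A = 1/33 (A = (-4/(-33))/4 = (-4*(-1/33))/4 = (¼)*(4/33) = 1/33 ≈ 0.030303)
g(f, N) = N (g(f, N) = 0 + N = N)
1/((1221 - 1242)*(g(-55, A) + 1937) + 6701) = 1/((1221 - 1242)*(1/33 + 1937) + 6701) = 1/(-21*63922/33 + 6701) = 1/(-447454/11 + 6701) = 1/(-373743/11) = -11/373743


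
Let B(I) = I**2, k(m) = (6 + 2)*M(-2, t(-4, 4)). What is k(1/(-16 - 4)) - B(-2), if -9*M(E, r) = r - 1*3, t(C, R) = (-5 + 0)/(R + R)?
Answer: -7/9 ≈ -0.77778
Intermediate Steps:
t(C, R) = -5/(2*R) (t(C, R) = -5*1/(2*R) = -5/(2*R))
M(E, r) = 1/3 - r/9 (M(E, r) = -(r - 1*3)/9 = -(r - 3)/9 = -(-3 + r)/9 = 1/3 - r/9)
k(m) = 29/9 (k(m) = (6 + 2)*(1/3 - (-5)/(18*4)) = 8*(1/3 - (-5)/(18*4)) = 8*(1/3 - 1/9*(-5/8)) = 8*(1/3 + 5/72) = 8*(29/72) = 29/9)
k(1/(-16 - 4)) - B(-2) = 29/9 - 1*(-2)**2 = 29/9 - 1*4 = 29/9 - 4 = -7/9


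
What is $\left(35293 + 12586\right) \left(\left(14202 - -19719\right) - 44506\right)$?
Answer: $-506799215$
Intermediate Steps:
$\left(35293 + 12586\right) \left(\left(14202 - -19719\right) - 44506\right) = 47879 \left(\left(14202 + 19719\right) - 44506\right) = 47879 \left(33921 - 44506\right) = 47879 \left(-10585\right) = -506799215$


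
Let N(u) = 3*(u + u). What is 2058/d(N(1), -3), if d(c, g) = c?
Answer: 343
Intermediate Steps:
N(u) = 6*u (N(u) = 3*(2*u) = 6*u)
2058/d(N(1), -3) = 2058/((6*1)) = 2058/6 = 2058*(⅙) = 343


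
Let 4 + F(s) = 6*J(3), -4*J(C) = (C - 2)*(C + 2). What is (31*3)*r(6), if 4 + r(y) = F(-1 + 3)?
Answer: -2883/2 ≈ -1441.5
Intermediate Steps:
J(C) = -(-2 + C)*(2 + C)/4 (J(C) = -(C - 2)*(C + 2)/4 = -(-2 + C)*(2 + C)/4)
F(s) = -23/2 (F(s) = -4 + 6*(1 - ¼*3²) = -4 + 6*(1 - ¼*9) = -4 + 6*(1 - 9/4) = -4 + 6*(-5/4) = -4 - 15/2 = -23/2)
r(y) = -31/2 (r(y) = -4 - 23/2 = -31/2)
(31*3)*r(6) = (31*3)*(-31/2) = 93*(-31/2) = -2883/2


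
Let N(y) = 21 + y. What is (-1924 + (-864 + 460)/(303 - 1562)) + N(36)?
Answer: -2350149/1259 ≈ -1866.7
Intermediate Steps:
(-1924 + (-864 + 460)/(303 - 1562)) + N(36) = (-1924 + (-864 + 460)/(303 - 1562)) + (21 + 36) = (-1924 - 404/(-1259)) + 57 = (-1924 - 404*(-1/1259)) + 57 = (-1924 + 404/1259) + 57 = -2421912/1259 + 57 = -2350149/1259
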